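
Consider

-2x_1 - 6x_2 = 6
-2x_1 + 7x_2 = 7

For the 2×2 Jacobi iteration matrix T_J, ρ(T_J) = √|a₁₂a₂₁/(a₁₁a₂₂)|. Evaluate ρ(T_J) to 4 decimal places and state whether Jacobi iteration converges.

a₁₂a₂₁/(a₁₁a₂₂) = (-6)·(-2) / ((-2)·(7)) = -0.857143
ρ = √|-0.857143| = √0.857143 = 0.9258
ρ < 1, so Jacobi converges

0.9258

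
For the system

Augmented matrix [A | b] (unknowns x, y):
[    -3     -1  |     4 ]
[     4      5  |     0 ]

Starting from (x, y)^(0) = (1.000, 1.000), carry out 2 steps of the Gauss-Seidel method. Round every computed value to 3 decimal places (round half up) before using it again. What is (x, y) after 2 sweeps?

Iteration 1:
  x = (4 - (-1)·1.000) / (-3) = -1.667
  y = (0 - (4)·-1.667) / (5) = 1.334
Iteration 2:
  x = (4 - (-1)·1.334) / (-3) = -1.778
  y = (0 - (4)·-1.778) / (5) = 1.422

(-1.778, 1.422)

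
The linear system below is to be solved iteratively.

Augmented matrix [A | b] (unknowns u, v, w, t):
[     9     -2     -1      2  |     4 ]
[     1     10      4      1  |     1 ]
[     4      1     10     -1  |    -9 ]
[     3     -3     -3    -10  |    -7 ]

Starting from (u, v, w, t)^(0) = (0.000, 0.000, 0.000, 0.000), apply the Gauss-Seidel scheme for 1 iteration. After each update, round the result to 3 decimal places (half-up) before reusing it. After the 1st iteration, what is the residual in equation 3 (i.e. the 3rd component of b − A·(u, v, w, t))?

1.139

Iteration 1:
  u = (4 - (-2)·0.000 - (-1)·0.000 - (2)·0.000) / (9) = 0.444
  v = (1 - (1)·0.444 - (4)·0.000 - (1)·0.000) / (10) = 0.056
  w = (-9 - (4)·0.444 - (1)·0.056 - (-1)·0.000) / (10) = -1.083
  t = (-7 - (3)·0.444 - (-3)·0.056 - (-3)·-1.083) / (-10) = 1.141
Residual b − A·x = (-3.249, 3.187, 1.139, -0.003)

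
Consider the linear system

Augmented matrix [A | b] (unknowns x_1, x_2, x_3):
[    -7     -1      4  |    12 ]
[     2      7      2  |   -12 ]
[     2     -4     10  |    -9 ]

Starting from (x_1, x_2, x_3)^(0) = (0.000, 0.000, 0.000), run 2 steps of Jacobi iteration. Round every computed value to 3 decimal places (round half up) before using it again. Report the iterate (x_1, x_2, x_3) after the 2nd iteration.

(-1.984, -0.967, -1.243)

Iteration 1:
  x_1 = (12 - (-1)·0.000 - (4)·0.000) / (-7) = -1.714
  x_2 = (-12 - (2)·0.000 - (2)·0.000) / (7) = -1.714
  x_3 = (-9 - (2)·0.000 - (-4)·0.000) / (10) = -0.900
Iteration 2:
  x_1 = (12 - (-1)·-1.714 - (4)·-0.900) / (-7) = -1.984
  x_2 = (-12 - (2)·-1.714 - (2)·-0.900) / (7) = -0.967
  x_3 = (-9 - (2)·-1.714 - (-4)·-1.714) / (10) = -1.243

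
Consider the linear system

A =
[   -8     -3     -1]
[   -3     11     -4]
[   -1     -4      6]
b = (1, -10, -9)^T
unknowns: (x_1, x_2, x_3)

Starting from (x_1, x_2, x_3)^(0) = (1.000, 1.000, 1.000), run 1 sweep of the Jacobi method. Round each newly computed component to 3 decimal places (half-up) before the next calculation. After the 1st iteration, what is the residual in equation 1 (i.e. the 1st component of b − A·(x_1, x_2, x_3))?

Iteration 1:
  x_1 = (1 - (-3)·1.000 - (-1)·1.000) / (-8) = -0.625
  x_2 = (-10 - (-3)·1.000 - (-4)·1.000) / (11) = -0.273
  x_3 = (-9 - (-1)·1.000 - (-4)·1.000) / (6) = -0.667
Residual b − A·x = (-5.486, -11.540, -6.715)

-5.486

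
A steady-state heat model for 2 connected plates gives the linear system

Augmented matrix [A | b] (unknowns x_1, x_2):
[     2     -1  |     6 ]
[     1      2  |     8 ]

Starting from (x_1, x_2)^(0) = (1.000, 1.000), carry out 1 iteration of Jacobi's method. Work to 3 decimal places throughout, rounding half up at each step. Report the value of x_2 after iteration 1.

3.500

Iteration 1:
  x_1 = (6 - (-1)·1.000) / (2) = 3.500
  x_2 = (8 - (1)·1.000) / (2) = 3.500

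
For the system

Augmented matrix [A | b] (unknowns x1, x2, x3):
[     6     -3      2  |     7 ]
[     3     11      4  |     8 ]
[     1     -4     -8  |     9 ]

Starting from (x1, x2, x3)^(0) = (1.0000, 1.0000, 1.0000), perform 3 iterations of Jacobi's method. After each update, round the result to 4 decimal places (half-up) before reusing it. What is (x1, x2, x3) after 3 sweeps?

Iteration 1:
  x1 = (7 - (-3)·1.0000 - (2)·1.0000) / (6) = 1.3333
  x2 = (8 - (3)·1.0000 - (4)·1.0000) / (11) = 0.0909
  x3 = (9 - (1)·1.0000 - (-4)·1.0000) / (-8) = -1.5000
Iteration 2:
  x1 = (7 - (-3)·0.0909 - (2)·-1.5000) / (6) = 1.7121
  x2 = (8 - (3)·1.3333 - (4)·-1.5000) / (11) = 0.9091
  x3 = (9 - (1)·1.3333 - (-4)·0.0909) / (-8) = -1.0038
Iteration 3:
  x1 = (7 - (-3)·0.9091 - (2)·-1.0038) / (6) = 1.9558
  x2 = (8 - (3)·1.7121 - (4)·-1.0038) / (11) = 0.6254
  x3 = (9 - (1)·1.7121 - (-4)·0.9091) / (-8) = -1.3655

(1.9558, 0.6254, -1.3655)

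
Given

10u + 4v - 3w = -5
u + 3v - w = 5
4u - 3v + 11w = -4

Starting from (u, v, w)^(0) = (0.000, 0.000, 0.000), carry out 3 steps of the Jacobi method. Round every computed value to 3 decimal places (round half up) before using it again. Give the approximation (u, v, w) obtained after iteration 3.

Iteration 1:
  u = (-5 - (4)·0.000 - (-3)·0.000) / (10) = -0.500
  v = (5 - (1)·0.000 - (-1)·0.000) / (3) = 1.667
  w = (-4 - (4)·0.000 - (-3)·0.000) / (11) = -0.364
Iteration 2:
  u = (-5 - (4)·1.667 - (-3)·-0.364) / (10) = -1.276
  v = (5 - (1)·-0.500 - (-1)·-0.364) / (3) = 1.712
  w = (-4 - (4)·-0.500 - (-3)·1.667) / (11) = 0.273
Iteration 3:
  u = (-5 - (4)·1.712 - (-3)·0.273) / (10) = -1.103
  v = (5 - (1)·-1.276 - (-1)·0.273) / (3) = 2.183
  w = (-4 - (4)·-1.276 - (-3)·1.712) / (11) = 0.567

(-1.103, 2.183, 0.567)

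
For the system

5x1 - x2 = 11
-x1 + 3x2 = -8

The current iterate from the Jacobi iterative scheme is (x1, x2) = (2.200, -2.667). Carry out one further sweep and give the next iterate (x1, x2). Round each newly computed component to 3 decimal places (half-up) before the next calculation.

One sweep:
  x1 = (11 - (-1)·-2.667) / (5) = 1.667
  x2 = (-8 - (-1)·2.200) / (3) = -1.933

(1.667, -1.933)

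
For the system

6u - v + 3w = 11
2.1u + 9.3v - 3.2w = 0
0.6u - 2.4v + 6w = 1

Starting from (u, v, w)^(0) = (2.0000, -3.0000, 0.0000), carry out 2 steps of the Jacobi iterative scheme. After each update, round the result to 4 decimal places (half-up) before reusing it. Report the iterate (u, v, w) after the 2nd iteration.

Iteration 1:
  u = (11 - (-1)·-3.0000 - (3)·0.0000) / (6) = 1.3333
  v = (0 - (2.1)·2.0000 - (-3.2)·0.0000) / (9.3) = -0.4516
  w = (1 - (0.6)·2.0000 - (-2.4)·-3.0000) / (6) = -1.2333
Iteration 2:
  u = (11 - (-1)·-0.4516 - (3)·-1.2333) / (6) = 2.3747
  v = (0 - (2.1)·1.3333 - (-3.2)·-1.2333) / (9.3) = -0.7254
  w = (1 - (0.6)·1.3333 - (-2.4)·-0.4516) / (6) = -0.1473

(2.3747, -0.7254, -0.1473)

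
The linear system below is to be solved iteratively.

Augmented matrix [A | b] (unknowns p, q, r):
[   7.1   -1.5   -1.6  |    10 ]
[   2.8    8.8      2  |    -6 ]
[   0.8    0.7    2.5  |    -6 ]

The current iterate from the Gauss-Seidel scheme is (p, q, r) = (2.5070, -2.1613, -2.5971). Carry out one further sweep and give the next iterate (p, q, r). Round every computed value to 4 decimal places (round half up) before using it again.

(0.3666, -0.2082, -2.4590)

One sweep:
  p = (10 - (-1.5)·-2.1613 - (-1.6)·-2.5971) / (7.1) = 0.3666
  q = (-6 - (2.8)·0.3666 - (2)·-2.5971) / (8.8) = -0.2082
  r = (-6 - (0.8)·0.3666 - (0.7)·-0.2082) / (2.5) = -2.4590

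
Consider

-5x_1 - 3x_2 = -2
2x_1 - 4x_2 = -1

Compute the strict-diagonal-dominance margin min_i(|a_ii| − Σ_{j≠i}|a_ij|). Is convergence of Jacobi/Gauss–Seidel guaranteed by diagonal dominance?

row 1: |-5| − (3) = 2
row 2: |-4| − (2) = 2
minimum over rows = 2 → strictly diagonally dominant (convergence guaranteed)

2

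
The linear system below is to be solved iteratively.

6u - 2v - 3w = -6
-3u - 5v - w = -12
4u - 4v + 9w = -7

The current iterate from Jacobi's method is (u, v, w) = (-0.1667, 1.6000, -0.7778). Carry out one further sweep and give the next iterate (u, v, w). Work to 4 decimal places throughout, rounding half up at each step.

One sweep:
  u = (-6 - (-2)·1.6000 - (-3)·-0.7778) / (6) = -0.8556
  v = (-12 - (-3)·-0.1667 - (-1)·-0.7778) / (-5) = 2.6556
  w = (-7 - (4)·-0.1667 - (-4)·1.6000) / (9) = 0.0074

(-0.8556, 2.6556, 0.0074)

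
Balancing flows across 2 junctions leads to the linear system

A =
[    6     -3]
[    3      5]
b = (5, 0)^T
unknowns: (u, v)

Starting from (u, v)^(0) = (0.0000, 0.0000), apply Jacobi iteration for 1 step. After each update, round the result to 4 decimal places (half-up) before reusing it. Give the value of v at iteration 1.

0.0000

Iteration 1:
  u = (5 - (-3)·0.0000) / (6) = 0.8333
  v = (0 - (3)·0.0000) / (5) = 0.0000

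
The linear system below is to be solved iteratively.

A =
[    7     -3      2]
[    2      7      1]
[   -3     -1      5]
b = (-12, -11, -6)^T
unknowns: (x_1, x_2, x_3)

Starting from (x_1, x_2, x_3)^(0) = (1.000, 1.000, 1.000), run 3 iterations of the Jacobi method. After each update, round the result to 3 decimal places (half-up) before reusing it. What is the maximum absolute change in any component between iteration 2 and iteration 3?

Iteration 1:
  x_1 = (-12 - (-3)·1.000 - (2)·1.000) / (7) = -1.571
  x_2 = (-11 - (2)·1.000 - (1)·1.000) / (7) = -2.000
  x_3 = (-6 - (-3)·1.000 - (-1)·1.000) / (5) = -0.400
Iteration 2:
  x_1 = (-12 - (-3)·-2.000 - (2)·-0.400) / (7) = -2.457
  x_2 = (-11 - (2)·-1.571 - (1)·-0.400) / (7) = -1.065
  x_3 = (-6 - (-3)·-1.571 - (-1)·-2.000) / (5) = -2.543
Iteration 3:
  x_1 = (-12 - (-3)·-1.065 - (2)·-2.543) / (7) = -1.444
  x_2 = (-11 - (2)·-2.457 - (1)·-2.543) / (7) = -0.506
  x_3 = (-6 - (-3)·-2.457 - (-1)·-1.065) / (5) = -2.887
Change: (1.013, 0.559, -0.344) → max |·| = 1.013

1.013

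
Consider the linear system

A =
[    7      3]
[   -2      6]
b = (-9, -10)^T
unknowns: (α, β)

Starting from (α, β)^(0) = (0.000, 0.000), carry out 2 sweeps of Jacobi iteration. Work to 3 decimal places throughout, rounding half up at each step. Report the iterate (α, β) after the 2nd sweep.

Iteration 1:
  α = (-9 - (3)·0.000) / (7) = -1.286
  β = (-10 - (-2)·0.000) / (6) = -1.667
Iteration 2:
  α = (-9 - (3)·-1.667) / (7) = -0.571
  β = (-10 - (-2)·-1.286) / (6) = -2.095

(-0.571, -2.095)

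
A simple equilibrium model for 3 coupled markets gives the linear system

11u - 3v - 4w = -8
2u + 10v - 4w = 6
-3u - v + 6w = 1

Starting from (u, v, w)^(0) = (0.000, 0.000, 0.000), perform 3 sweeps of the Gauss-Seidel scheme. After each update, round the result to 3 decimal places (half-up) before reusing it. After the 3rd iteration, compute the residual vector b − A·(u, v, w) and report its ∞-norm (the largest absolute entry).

Iteration 1:
  u = (-8 - (-3)·0.000 - (-4)·0.000) / (11) = -0.727
  v = (6 - (2)·-0.727 - (-4)·0.000) / (10) = 0.745
  w = (1 - (-3)·-0.727 - (-1)·0.745) / (6) = -0.073
Iteration 2:
  u = (-8 - (-3)·0.745 - (-4)·-0.073) / (11) = -0.551
  v = (6 - (2)·-0.551 - (-4)·-0.073) / (10) = 0.681
  w = (1 - (-3)·-0.551 - (-1)·0.681) / (6) = 0.005
Iteration 3:
  u = (-8 - (-3)·0.681 - (-4)·0.005) / (11) = -0.540
  v = (6 - (2)·-0.540 - (-4)·0.005) / (10) = 0.710
  w = (1 - (-3)·-0.540 - (-1)·0.710) / (6) = 0.015
Residual b − A·x = (0.130, 0.040, 0.000); ∞-norm = 0.130

0.130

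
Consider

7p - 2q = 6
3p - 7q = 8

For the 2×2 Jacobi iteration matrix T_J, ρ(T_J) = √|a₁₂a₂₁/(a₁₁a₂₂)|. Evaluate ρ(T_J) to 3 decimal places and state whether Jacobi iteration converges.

a₁₂a₂₁/(a₁₁a₂₂) = (-2)·(3) / ((7)·(-7)) = 0.122449
ρ = √|0.122449| = √0.122449 = 0.350
ρ < 1, so Jacobi converges

0.350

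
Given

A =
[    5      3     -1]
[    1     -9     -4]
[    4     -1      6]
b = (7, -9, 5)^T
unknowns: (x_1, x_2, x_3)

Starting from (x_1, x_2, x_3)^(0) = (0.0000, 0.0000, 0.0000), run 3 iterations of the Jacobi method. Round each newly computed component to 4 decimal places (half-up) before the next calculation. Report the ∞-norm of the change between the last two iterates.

0.2926

Iteration 1:
  x_1 = (7 - (3)·0.0000 - (-1)·0.0000) / (5) = 1.4000
  x_2 = (-9 - (1)·0.0000 - (-4)·0.0000) / (-9) = 1.0000
  x_3 = (5 - (4)·0.0000 - (-1)·0.0000) / (6) = 0.8333
Iteration 2:
  x_1 = (7 - (3)·1.0000 - (-1)·0.8333) / (5) = 0.9667
  x_2 = (-9 - (1)·1.4000 - (-4)·0.8333) / (-9) = 0.7852
  x_3 = (5 - (4)·1.4000 - (-1)·1.0000) / (6) = 0.0667
Iteration 3:
  x_1 = (7 - (3)·0.7852 - (-1)·0.0667) / (5) = 0.9422
  x_2 = (-9 - (1)·0.9667 - (-4)·0.0667) / (-9) = 1.0778
  x_3 = (5 - (4)·0.9667 - (-1)·0.7852) / (6) = 0.3197
Change: (-0.0245, 0.2926, 0.2530) → max |·| = 0.2926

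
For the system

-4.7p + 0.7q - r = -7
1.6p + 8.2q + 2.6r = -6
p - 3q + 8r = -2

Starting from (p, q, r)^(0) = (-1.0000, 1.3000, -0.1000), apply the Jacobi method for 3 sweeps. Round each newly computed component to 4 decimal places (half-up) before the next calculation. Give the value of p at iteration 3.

1.4525

Iteration 1:
  p = (-7 - (0.7)·1.3000 - (-1)·-0.1000) / (-4.7) = 1.7043
  q = (-6 - (1.6)·-1.0000 - (2.6)·-0.1000) / (8.2) = -0.5049
  r = (-2 - (1)·-1.0000 - (-3)·1.3000) / (8) = 0.3625
Iteration 2:
  p = (-7 - (0.7)·-0.5049 - (-1)·0.3625) / (-4.7) = 1.3370
  q = (-6 - (1.6)·1.7043 - (2.6)·0.3625) / (8.2) = -1.1792
  r = (-2 - (1)·1.7043 - (-3)·-0.5049) / (8) = -0.6524
Iteration 3:
  p = (-7 - (0.7)·-1.1792 - (-1)·-0.6524) / (-4.7) = 1.4525
  q = (-6 - (1.6)·1.3370 - (2.6)·-0.6524) / (8.2) = -0.7857
  r = (-2 - (1)·1.3370 - (-3)·-1.1792) / (8) = -0.8593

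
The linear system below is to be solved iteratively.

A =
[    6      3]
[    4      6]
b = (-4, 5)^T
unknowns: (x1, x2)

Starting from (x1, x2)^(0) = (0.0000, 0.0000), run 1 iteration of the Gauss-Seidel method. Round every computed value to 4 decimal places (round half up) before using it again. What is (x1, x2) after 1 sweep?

Iteration 1:
  x1 = (-4 - (3)·0.0000) / (6) = -0.6667
  x2 = (5 - (4)·-0.6667) / (6) = 1.2778

(-0.6667, 1.2778)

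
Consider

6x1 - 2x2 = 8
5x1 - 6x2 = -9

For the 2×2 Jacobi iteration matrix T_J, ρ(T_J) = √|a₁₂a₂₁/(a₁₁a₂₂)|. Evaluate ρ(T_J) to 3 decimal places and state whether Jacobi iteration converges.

0.527

a₁₂a₂₁/(a₁₁a₂₂) = (-2)·(5) / ((6)·(-6)) = 0.277778
ρ = √|0.277778| = √0.277778 = 0.527
ρ < 1, so Jacobi converges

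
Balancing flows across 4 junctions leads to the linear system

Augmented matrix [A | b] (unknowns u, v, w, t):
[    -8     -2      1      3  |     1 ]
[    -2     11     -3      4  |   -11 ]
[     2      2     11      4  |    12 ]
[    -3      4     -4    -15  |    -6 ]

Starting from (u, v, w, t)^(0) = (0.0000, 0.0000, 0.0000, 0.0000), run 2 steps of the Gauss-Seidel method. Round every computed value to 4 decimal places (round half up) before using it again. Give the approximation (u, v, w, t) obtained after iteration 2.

(0.2203, -0.5349, 1.2188, -0.1117)

Iteration 1:
  u = (1 - (-2)·0.0000 - (1)·0.0000 - (3)·0.0000) / (-8) = -0.1250
  v = (-11 - (-2)·-0.1250 - (-3)·0.0000 - (4)·0.0000) / (11) = -1.0227
  w = (12 - (2)·-0.1250 - (2)·-1.0227 - (4)·0.0000) / (11) = 1.2996
  t = (-6 - (-3)·-0.1250 - (4)·-1.0227 - (-4)·1.2996) / (-15) = -0.1943
Iteration 2:
  u = (1 - (-2)·-1.0227 - (1)·1.2996 - (3)·-0.1943) / (-8) = 0.2203
  v = (-11 - (-2)·0.2203 - (-3)·1.2996 - (4)·-0.1943) / (11) = -0.5349
  w = (12 - (2)·0.2203 - (2)·-0.5349 - (4)·-0.1943) / (11) = 1.2188
  t = (-6 - (-3)·0.2203 - (4)·-0.5349 - (-4)·1.2188) / (-15) = -0.1117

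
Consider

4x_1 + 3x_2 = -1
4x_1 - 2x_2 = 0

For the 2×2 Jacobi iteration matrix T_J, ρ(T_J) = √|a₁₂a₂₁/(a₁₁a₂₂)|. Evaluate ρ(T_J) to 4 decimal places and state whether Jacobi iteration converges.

1.2247

a₁₂a₂₁/(a₁₁a₂₂) = (3)·(4) / ((4)·(-2)) = -1.500000
ρ = √|-1.500000| = √1.500000 = 1.2247
ρ > 1, so Jacobi diverges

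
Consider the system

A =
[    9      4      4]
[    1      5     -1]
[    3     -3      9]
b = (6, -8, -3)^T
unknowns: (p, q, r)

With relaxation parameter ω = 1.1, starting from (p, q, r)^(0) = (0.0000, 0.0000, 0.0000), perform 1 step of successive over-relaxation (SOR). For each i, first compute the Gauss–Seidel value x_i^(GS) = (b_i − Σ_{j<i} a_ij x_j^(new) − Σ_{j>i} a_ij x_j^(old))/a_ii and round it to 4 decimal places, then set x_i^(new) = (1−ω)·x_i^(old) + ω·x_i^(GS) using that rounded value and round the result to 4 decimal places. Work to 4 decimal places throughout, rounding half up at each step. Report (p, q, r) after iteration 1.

Iteration 1:
  p: GS value = (6 - (4)·0.0000 - (4)·0.0000) / (9) = 0.6667;  p ← (1−ω)·0.0000 + ω·0.6667 = 0.7334
  q: GS value = (-8 - (1)·0.7334 - (-1)·0.0000) / (5) = -1.7467;  q ← (1−ω)·0.0000 + ω·-1.7467 = -1.9214
  r: GS value = (-3 - (3)·0.7334 - (-3)·-1.9214) / (9) = -1.2183;  r ← (1−ω)·0.0000 + ω·-1.2183 = -1.3401

(0.7334, -1.9214, -1.3401)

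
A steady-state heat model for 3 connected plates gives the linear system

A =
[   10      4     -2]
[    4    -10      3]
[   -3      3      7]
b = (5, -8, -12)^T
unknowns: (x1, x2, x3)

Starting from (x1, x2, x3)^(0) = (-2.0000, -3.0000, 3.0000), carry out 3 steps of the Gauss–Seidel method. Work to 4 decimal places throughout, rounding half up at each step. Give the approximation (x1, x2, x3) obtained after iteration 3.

Iteration 1:
  x1 = (5 - (4)·-3.0000 - (-2)·3.0000) / (10) = 2.3000
  x2 = (-8 - (4)·2.3000 - (3)·3.0000) / (-10) = 2.6200
  x3 = (-12 - (-3)·2.3000 - (3)·2.6200) / (7) = -1.8514
Iteration 2:
  x1 = (5 - (4)·2.6200 - (-2)·-1.8514) / (10) = -0.9183
  x2 = (-8 - (4)·-0.9183 - (3)·-1.8514) / (-10) = -0.1227
  x3 = (-12 - (-3)·-0.9183 - (3)·-0.1227) / (7) = -2.0553
Iteration 3:
  x1 = (5 - (4)·-0.1227 - (-2)·-2.0553) / (10) = 0.1380
  x2 = (-8 - (4)·0.1380 - (3)·-2.0553) / (-10) = 0.2386
  x3 = (-12 - (-3)·0.1380 - (3)·0.2386) / (7) = -1.7574

(0.1380, 0.2386, -1.7574)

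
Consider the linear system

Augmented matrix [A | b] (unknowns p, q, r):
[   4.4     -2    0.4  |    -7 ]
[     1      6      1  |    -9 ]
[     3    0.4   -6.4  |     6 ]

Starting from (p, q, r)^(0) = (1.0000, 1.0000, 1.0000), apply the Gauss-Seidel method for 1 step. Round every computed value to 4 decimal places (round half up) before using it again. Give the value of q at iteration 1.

Iteration 1:
  p = (-7 - (-2)·1.0000 - (0.4)·1.0000) / (4.4) = -1.2273
  q = (-9 - (1)·-1.2273 - (1)·1.0000) / (6) = -1.4621
  r = (6 - (3)·-1.2273 - (0.4)·-1.4621) / (-6.4) = -1.6042

-1.4621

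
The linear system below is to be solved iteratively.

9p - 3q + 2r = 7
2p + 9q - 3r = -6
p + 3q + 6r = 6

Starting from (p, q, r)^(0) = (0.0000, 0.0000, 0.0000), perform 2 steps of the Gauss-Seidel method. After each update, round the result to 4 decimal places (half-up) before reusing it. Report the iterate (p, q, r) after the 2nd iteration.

(0.2113, -0.2836, 1.1066)

Iteration 1:
  p = (7 - (-3)·0.0000 - (2)·0.0000) / (9) = 0.7778
  q = (-6 - (2)·0.7778 - (-3)·0.0000) / (9) = -0.8395
  r = (6 - (1)·0.7778 - (3)·-0.8395) / (6) = 1.2901
Iteration 2:
  p = (7 - (-3)·-0.8395 - (2)·1.2901) / (9) = 0.2113
  q = (-6 - (2)·0.2113 - (-3)·1.2901) / (9) = -0.2836
  r = (6 - (1)·0.2113 - (3)·-0.2836) / (6) = 1.1066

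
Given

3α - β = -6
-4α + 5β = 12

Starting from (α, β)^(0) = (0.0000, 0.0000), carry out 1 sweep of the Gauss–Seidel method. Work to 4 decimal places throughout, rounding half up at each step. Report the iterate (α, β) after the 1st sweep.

(-2.0000, 0.8000)

Iteration 1:
  α = (-6 - (-1)·0.0000) / (3) = -2.0000
  β = (12 - (-4)·-2.0000) / (5) = 0.8000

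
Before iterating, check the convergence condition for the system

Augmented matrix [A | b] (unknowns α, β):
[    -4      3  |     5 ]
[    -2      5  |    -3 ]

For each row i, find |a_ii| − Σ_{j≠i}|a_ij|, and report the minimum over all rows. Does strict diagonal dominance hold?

row 1: |-4| − (3) = 1
row 2: |5| − (2) = 3
minimum over rows = 1 → strictly diagonally dominant (convergence guaranteed)

1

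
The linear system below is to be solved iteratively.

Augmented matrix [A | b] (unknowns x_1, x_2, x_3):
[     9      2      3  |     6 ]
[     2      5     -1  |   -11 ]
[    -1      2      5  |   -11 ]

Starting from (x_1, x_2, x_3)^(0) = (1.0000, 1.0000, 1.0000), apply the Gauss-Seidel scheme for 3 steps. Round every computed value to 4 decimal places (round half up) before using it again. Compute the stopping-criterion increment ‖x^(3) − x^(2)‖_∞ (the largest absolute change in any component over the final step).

0.1445

Iteration 1:
  x_1 = (6 - (2)·1.0000 - (3)·1.0000) / (9) = 0.1111
  x_2 = (-11 - (2)·0.1111 - (-1)·1.0000) / (5) = -2.0444
  x_3 = (-11 - (-1)·0.1111 - (2)·-2.0444) / (5) = -1.3600
Iteration 2:
  x_1 = (6 - (2)·-2.0444 - (3)·-1.3600) / (9) = 1.5743
  x_2 = (-11 - (2)·1.5743 - (-1)·-1.3600) / (5) = -3.1017
  x_3 = (-11 - (-1)·1.5743 - (2)·-3.1017) / (5) = -0.6445
Iteration 3:
  x_1 = (6 - (2)·-3.1017 - (3)·-0.6445) / (9) = 1.5708
  x_2 = (-11 - (2)·1.5708 - (-1)·-0.6445) / (5) = -2.9572
  x_3 = (-11 - (-1)·1.5708 - (2)·-2.9572) / (5) = -0.7030
Change: (-0.0035, 0.1445, -0.0585) → max |·| = 0.1445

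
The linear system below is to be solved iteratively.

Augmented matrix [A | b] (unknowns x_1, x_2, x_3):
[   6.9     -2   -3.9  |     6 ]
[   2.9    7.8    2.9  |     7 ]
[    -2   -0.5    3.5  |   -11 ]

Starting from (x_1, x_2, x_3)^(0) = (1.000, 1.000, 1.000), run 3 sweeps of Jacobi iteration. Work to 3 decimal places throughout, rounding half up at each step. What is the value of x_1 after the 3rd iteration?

-0.001

Iteration 1:
  x_1 = (6 - (-2)·1.000 - (-3.9)·1.000) / (6.9) = 1.725
  x_2 = (7 - (2.9)·1.000 - (2.9)·1.000) / (7.8) = 0.154
  x_3 = (-11 - (-2)·1.000 - (-0.5)·1.000) / (3.5) = -2.429
Iteration 2:
  x_1 = (6 - (-2)·0.154 - (-3.9)·-2.429) / (6.9) = -0.459
  x_2 = (7 - (2.9)·1.725 - (2.9)·-2.429) / (7.8) = 1.159
  x_3 = (-11 - (-2)·1.725 - (-0.5)·0.154) / (3.5) = -2.135
Iteration 3:
  x_1 = (6 - (-2)·1.159 - (-3.9)·-2.135) / (6.9) = -0.001
  x_2 = (7 - (2.9)·-0.459 - (2.9)·-2.135) / (7.8) = 1.862
  x_3 = (-11 - (-2)·-0.459 - (-0.5)·1.159) / (3.5) = -3.240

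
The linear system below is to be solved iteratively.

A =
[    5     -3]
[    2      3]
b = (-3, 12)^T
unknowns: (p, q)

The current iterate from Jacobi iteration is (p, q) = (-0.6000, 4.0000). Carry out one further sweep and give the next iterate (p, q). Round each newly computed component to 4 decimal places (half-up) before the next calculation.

One sweep:
  p = (-3 - (-3)·4.0000) / (5) = 1.8000
  q = (12 - (2)·-0.6000) / (3) = 4.4000

(1.8000, 4.4000)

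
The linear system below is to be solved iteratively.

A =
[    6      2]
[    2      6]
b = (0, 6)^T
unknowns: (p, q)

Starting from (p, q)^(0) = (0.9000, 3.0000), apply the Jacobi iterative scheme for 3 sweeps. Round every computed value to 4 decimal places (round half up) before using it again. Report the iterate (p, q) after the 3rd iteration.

(-0.4444, 1.0778)

Iteration 1:
  p = (0 - (2)·3.0000) / (6) = -1.0000
  q = (6 - (2)·0.9000) / (6) = 0.7000
Iteration 2:
  p = (0 - (2)·0.7000) / (6) = -0.2333
  q = (6 - (2)·-1.0000) / (6) = 1.3333
Iteration 3:
  p = (0 - (2)·1.3333) / (6) = -0.4444
  q = (6 - (2)·-0.2333) / (6) = 1.0778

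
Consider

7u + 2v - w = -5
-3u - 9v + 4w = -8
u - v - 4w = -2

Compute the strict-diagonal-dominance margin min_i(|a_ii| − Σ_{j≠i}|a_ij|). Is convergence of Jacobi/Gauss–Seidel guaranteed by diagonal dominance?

2

row 1: |7| − (2+1) = 4
row 2: |-9| − (3+4) = 2
row 3: |-4| − (1+1) = 2
minimum over rows = 2 → strictly diagonally dominant (convergence guaranteed)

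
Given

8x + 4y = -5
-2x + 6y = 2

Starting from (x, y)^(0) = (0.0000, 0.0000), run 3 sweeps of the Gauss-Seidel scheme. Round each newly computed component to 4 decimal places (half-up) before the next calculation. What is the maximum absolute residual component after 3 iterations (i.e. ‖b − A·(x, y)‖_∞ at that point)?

Iteration 1:
  x = (-5 - (4)·0.0000) / (8) = -0.6250
  y = (2 - (-2)·-0.6250) / (6) = 0.1250
Iteration 2:
  x = (-5 - (4)·0.1250) / (8) = -0.6875
  y = (2 - (-2)·-0.6875) / (6) = 0.1042
Iteration 3:
  x = (-5 - (4)·0.1042) / (8) = -0.6771
  y = (2 - (-2)·-0.6771) / (6) = 0.1076
Residual b − A·x = (-0.0136, 0.0002); ∞-norm = 0.0136

0.0136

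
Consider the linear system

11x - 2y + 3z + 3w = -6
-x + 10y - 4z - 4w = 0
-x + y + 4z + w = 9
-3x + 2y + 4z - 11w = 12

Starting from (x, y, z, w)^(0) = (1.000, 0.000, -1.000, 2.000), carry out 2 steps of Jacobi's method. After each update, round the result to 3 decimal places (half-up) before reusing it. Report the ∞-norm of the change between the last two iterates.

1.677

Iteration 1:
  x = (-6 - (-2)·0.000 - (3)·-1.000 - (3)·2.000) / (11) = -0.818
  y = (0 - (-1)·1.000 - (-4)·-1.000 - (-4)·2.000) / (10) = 0.500
  z = (9 - (-1)·1.000 - (1)·0.000 - (1)·2.000) / (4) = 2.000
  w = (12 - (-3)·1.000 - (2)·0.000 - (4)·-1.000) / (-11) = -1.727
Iteration 2:
  x = (-6 - (-2)·0.500 - (3)·2.000 - (3)·-1.727) / (11) = -0.529
  y = (0 - (-1)·-0.818 - (-4)·2.000 - (-4)·-1.727) / (10) = 0.027
  z = (9 - (-1)·-0.818 - (1)·0.500 - (1)·-1.727) / (4) = 2.352
  w = (12 - (-3)·-0.818 - (2)·0.500 - (4)·2.000) / (-11) = -0.050
Change: (0.289, -0.473, 0.352, 1.677) → max |·| = 1.677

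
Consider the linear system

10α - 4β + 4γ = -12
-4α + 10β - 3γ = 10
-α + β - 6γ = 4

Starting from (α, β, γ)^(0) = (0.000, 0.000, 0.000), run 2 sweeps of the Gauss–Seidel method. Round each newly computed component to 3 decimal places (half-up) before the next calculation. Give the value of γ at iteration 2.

Iteration 1:
  α = (-12 - (-4)·0.000 - (4)·0.000) / (10) = -1.200
  β = (10 - (-4)·-1.200 - (-3)·0.000) / (10) = 0.520
  γ = (4 - (-1)·-1.200 - (1)·0.520) / (-6) = -0.380
Iteration 2:
  α = (-12 - (-4)·0.520 - (4)·-0.380) / (10) = -0.840
  β = (10 - (-4)·-0.840 - (-3)·-0.380) / (10) = 0.550
  γ = (4 - (-1)·-0.840 - (1)·0.550) / (-6) = -0.435

-0.435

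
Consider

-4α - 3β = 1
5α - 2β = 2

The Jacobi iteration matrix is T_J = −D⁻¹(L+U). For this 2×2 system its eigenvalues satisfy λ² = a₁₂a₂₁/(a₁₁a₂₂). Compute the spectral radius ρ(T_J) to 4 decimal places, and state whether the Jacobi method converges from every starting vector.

a₁₂a₂₁/(a₁₁a₂₂) = (-3)·(5) / ((-4)·(-2)) = -1.875000
ρ = √|-1.875000| = √1.875000 = 1.3693
ρ > 1, so Jacobi diverges

1.3693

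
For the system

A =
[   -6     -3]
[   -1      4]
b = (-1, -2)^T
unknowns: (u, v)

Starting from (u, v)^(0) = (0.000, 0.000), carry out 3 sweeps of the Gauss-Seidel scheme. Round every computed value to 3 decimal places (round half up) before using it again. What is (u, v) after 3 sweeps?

Iteration 1:
  u = (-1 - (-3)·0.000) / (-6) = 0.167
  v = (-2 - (-1)·0.167) / (4) = -0.458
Iteration 2:
  u = (-1 - (-3)·-0.458) / (-6) = 0.396
  v = (-2 - (-1)·0.396) / (4) = -0.401
Iteration 3:
  u = (-1 - (-3)·-0.401) / (-6) = 0.367
  v = (-2 - (-1)·0.367) / (4) = -0.408

(0.367, -0.408)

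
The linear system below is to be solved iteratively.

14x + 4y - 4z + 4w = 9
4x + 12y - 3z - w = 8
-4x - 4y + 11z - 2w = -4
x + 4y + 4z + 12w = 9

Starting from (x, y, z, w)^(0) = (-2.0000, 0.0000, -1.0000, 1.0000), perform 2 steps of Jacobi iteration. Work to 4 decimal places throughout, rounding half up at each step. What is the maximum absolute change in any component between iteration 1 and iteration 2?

1.2230

Iteration 1:
  x = (9 - (4)·0.0000 - (-4)·-1.0000 - (4)·1.0000) / (14) = 0.0714
  y = (8 - (4)·-2.0000 - (-3)·-1.0000 - (-1)·1.0000) / (12) = 1.1667
  z = (-4 - (-4)·-2.0000 - (-4)·0.0000 - (-2)·1.0000) / (11) = -0.9091
  w = (9 - (1)·-2.0000 - (4)·0.0000 - (4)·-1.0000) / (12) = 1.2500
Iteration 2:
  x = (9 - (4)·1.1667 - (-4)·-0.9091 - (4)·1.2500) / (14) = -0.3074
  y = (8 - (4)·0.0714 - (-3)·-0.9091 - (-1)·1.2500) / (12) = 0.5198
  z = (-4 - (-4)·0.0714 - (-4)·1.1667 - (-2)·1.2500) / (11) = 0.3139
  w = (9 - (1)·0.0714 - (4)·1.1667 - (4)·-0.9091) / (12) = 0.6582
Change: (-0.3788, -0.6469, 1.2230, -0.5918) → max |·| = 1.2230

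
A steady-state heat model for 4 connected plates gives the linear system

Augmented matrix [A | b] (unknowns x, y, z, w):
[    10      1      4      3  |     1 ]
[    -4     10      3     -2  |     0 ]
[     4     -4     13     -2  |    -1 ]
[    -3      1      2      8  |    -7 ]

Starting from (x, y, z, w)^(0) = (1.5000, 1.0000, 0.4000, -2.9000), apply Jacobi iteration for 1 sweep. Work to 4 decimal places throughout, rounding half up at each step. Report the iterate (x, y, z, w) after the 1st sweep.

Iteration 1:
  x = (1 - (1)·1.0000 - (4)·0.4000 - (3)·-2.9000) / (10) = 0.7100
  y = (0 - (-4)·1.5000 - (3)·0.4000 - (-2)·-2.9000) / (10) = -0.1000
  z = (-1 - (4)·1.5000 - (-4)·1.0000 - (-2)·-2.9000) / (13) = -0.6769
  w = (-7 - (-3)·1.5000 - (1)·1.0000 - (2)·0.4000) / (8) = -0.5375

(0.7100, -0.1000, -0.6769, -0.5375)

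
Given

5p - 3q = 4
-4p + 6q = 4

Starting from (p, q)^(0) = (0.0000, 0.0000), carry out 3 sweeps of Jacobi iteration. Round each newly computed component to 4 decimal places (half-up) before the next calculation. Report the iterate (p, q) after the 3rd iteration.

(1.5200, 1.4667)

Iteration 1:
  p = (4 - (-3)·0.0000) / (5) = 0.8000
  q = (4 - (-4)·0.0000) / (6) = 0.6667
Iteration 2:
  p = (4 - (-3)·0.6667) / (5) = 1.2000
  q = (4 - (-4)·0.8000) / (6) = 1.2000
Iteration 3:
  p = (4 - (-3)·1.2000) / (5) = 1.5200
  q = (4 - (-4)·1.2000) / (6) = 1.4667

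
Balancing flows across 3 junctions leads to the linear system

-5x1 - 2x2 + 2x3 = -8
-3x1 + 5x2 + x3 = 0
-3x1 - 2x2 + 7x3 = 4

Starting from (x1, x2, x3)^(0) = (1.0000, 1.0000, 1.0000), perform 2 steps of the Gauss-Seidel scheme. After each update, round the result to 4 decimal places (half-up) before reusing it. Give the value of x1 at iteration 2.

1.8857

Iteration 1:
  x1 = (-8 - (-2)·1.0000 - (2)·1.0000) / (-5) = 1.6000
  x2 = (0 - (-3)·1.6000 - (1)·1.0000) / (5) = 0.7600
  x3 = (4 - (-3)·1.6000 - (-2)·0.7600) / (7) = 1.4743
Iteration 2:
  x1 = (-8 - (-2)·0.7600 - (2)·1.4743) / (-5) = 1.8857
  x2 = (0 - (-3)·1.8857 - (1)·1.4743) / (5) = 0.8366
  x3 = (4 - (-3)·1.8857 - (-2)·0.8366) / (7) = 1.6186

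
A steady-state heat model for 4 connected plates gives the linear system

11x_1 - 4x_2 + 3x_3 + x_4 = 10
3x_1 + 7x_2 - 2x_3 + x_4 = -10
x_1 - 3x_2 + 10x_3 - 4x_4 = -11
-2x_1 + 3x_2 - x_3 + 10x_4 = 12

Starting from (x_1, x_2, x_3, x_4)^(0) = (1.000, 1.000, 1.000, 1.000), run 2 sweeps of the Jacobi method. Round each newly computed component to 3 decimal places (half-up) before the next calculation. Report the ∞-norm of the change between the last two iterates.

Iteration 1:
  x_1 = (10 - (-4)·1.000 - (3)·1.000 - (1)·1.000) / (11) = 0.909
  x_2 = (-10 - (3)·1.000 - (-2)·1.000 - (1)·1.000) / (7) = -1.714
  x_3 = (-11 - (1)·1.000 - (-3)·1.000 - (-4)·1.000) / (10) = -0.500
  x_4 = (12 - (-2)·1.000 - (3)·1.000 - (-1)·1.000) / (10) = 1.200
Iteration 2:
  x_1 = (10 - (-4)·-1.714 - (3)·-0.500 - (1)·1.200) / (11) = 0.313
  x_2 = (-10 - (3)·0.909 - (-2)·-0.500 - (1)·1.200) / (7) = -2.132
  x_3 = (-11 - (1)·0.909 - (-3)·-1.714 - (-4)·1.200) / (10) = -1.225
  x_4 = (12 - (-2)·0.909 - (3)·-1.714 - (-1)·-0.500) / (10) = 1.846
Change: (-0.596, -0.418, -0.725, 0.646) → max |·| = 0.725

0.725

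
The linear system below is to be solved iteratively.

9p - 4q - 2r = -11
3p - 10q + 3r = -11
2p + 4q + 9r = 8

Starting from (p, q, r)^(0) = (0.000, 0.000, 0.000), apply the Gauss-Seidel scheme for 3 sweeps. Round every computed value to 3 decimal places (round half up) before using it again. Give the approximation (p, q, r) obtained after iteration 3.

(-0.596, 1.084, 0.540)

Iteration 1:
  p = (-11 - (-4)·0.000 - (-2)·0.000) / (9) = -1.222
  q = (-11 - (3)·-1.222 - (3)·0.000) / (-10) = 0.733
  r = (8 - (2)·-1.222 - (4)·0.733) / (9) = 0.835
Iteration 2:
  p = (-11 - (-4)·0.733 - (-2)·0.835) / (9) = -0.711
  q = (-11 - (3)·-0.711 - (3)·0.835) / (-10) = 1.137
  r = (8 - (2)·-0.711 - (4)·1.137) / (9) = 0.542
Iteration 3:
  p = (-11 - (-4)·1.137 - (-2)·0.542) / (9) = -0.596
  q = (-11 - (3)·-0.596 - (3)·0.542) / (-10) = 1.084
  r = (8 - (2)·-0.596 - (4)·1.084) / (9) = 0.540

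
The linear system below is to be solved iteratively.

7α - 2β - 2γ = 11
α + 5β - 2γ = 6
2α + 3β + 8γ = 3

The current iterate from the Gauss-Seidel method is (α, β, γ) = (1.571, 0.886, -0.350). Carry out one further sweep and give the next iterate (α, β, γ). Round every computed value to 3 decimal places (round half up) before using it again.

(1.725, 0.715, -0.324)

One sweep:
  α = (11 - (-2)·0.886 - (-2)·-0.350) / (7) = 1.725
  β = (6 - (1)·1.725 - (-2)·-0.350) / (5) = 0.715
  γ = (3 - (2)·1.725 - (3)·0.715) / (8) = -0.324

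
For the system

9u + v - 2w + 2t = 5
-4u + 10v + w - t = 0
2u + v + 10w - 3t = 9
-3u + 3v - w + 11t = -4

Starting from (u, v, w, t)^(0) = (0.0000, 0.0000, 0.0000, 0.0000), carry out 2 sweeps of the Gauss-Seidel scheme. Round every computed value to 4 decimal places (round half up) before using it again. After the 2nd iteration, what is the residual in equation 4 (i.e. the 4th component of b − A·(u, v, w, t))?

0.0003

Iteration 1:
  u = (5 - (1)·0.0000 - (-2)·0.0000 - (2)·0.0000) / (9) = 0.5556
  v = (0 - (-4)·0.5556 - (1)·0.0000 - (-1)·0.0000) / (10) = 0.2222
  w = (9 - (2)·0.5556 - (1)·0.2222 - (-3)·0.0000) / (10) = 0.7667
  t = (-4 - (-3)·0.5556 - (3)·0.2222 - (-1)·0.7667) / (11) = -0.2030
Iteration 2:
  u = (5 - (1)·0.2222 - (-2)·0.7667 - (2)·-0.2030) / (9) = 0.7464
  v = (0 - (-4)·0.7464 - (1)·0.7667 - (-1)·-0.2030) / (10) = 0.2016
  w = (9 - (2)·0.7464 - (1)·0.2016 - (-3)·-0.2030) / (10) = 0.6697
  t = (-4 - (-3)·0.7464 - (3)·0.2016 - (-1)·0.6697) / (11) = -0.1542
Residual b − A·x = (-0.2714, 0.1457, 0.1460, 0.0003)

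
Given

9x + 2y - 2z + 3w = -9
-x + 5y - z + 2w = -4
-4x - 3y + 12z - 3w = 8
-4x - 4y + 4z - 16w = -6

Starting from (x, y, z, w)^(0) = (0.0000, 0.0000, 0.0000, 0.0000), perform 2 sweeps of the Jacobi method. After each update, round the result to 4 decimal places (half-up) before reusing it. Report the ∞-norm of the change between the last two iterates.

Iteration 1:
  x = (-9 - (2)·0.0000 - (-2)·0.0000 - (3)·0.0000) / (9) = -1.0000
  y = (-4 - (-1)·0.0000 - (-1)·0.0000 - (2)·0.0000) / (5) = -0.8000
  z = (8 - (-4)·0.0000 - (-3)·0.0000 - (-3)·0.0000) / (12) = 0.6667
  w = (-6 - (-4)·0.0000 - (-4)·0.0000 - (4)·0.0000) / (-16) = 0.3750
Iteration 2:
  x = (-9 - (2)·-0.8000 - (-2)·0.6667 - (3)·0.3750) / (9) = -0.7991
  y = (-4 - (-1)·-1.0000 - (-1)·0.6667 - (2)·0.3750) / (5) = -1.0167
  z = (8 - (-4)·-1.0000 - (-3)·-0.8000 - (-3)·0.3750) / (12) = 0.2271
  w = (-6 - (-4)·-1.0000 - (-4)·-0.8000 - (4)·0.6667) / (-16) = 0.9917
Change: (0.2009, -0.2167, -0.4396, 0.6167) → max |·| = 0.6167

0.6167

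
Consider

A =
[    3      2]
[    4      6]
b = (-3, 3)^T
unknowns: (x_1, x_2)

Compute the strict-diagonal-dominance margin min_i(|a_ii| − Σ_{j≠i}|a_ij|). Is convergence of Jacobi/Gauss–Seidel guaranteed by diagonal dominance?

row 1: |3| − (2) = 1
row 2: |6| − (4) = 2
minimum over rows = 1 → strictly diagonally dominant (convergence guaranteed)

1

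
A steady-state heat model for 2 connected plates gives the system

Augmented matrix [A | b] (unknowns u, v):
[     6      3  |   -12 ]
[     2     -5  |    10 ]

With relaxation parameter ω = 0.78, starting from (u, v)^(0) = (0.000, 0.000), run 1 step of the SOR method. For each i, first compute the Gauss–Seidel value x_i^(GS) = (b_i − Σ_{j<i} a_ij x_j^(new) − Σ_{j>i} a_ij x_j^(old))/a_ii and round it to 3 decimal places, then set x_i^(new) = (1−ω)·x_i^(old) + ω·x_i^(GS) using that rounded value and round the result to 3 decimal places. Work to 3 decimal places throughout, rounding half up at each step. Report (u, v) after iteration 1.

(-1.560, -2.047)

Iteration 1:
  u: GS value = (-12 - (3)·0.000) / (6) = -2.000;  u ← (1−ω)·0.000 + ω·-2.000 = -1.560
  v: GS value = (10 - (2)·-1.560) / (-5) = -2.624;  v ← (1−ω)·0.000 + ω·-2.624 = -2.047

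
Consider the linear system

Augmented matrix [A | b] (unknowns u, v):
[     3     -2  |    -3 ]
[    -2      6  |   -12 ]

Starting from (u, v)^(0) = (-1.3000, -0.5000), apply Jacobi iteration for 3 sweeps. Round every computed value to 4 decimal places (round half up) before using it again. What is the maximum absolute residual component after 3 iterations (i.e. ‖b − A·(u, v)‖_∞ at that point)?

0.8594

Iteration 1:
  u = (-3 - (-2)·-0.5000) / (3) = -1.3333
  v = (-12 - (-2)·-1.3000) / (6) = -2.4333
Iteration 2:
  u = (-3 - (-2)·-2.4333) / (3) = -2.6222
  v = (-12 - (-2)·-1.3333) / (6) = -2.4444
Iteration 3:
  u = (-3 - (-2)·-2.4444) / (3) = -2.6296
  v = (-12 - (-2)·-2.6222) / (6) = -2.8741
Residual b − A·x = (-0.8594, -0.0146); ∞-norm = 0.8594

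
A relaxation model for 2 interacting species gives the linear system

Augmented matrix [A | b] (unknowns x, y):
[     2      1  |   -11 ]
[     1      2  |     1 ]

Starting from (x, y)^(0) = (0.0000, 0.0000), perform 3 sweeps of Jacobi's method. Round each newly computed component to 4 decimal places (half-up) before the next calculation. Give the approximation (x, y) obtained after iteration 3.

Iteration 1:
  x = (-11 - (1)·0.0000) / (2) = -5.5000
  y = (1 - (1)·0.0000) / (2) = 0.5000
Iteration 2:
  x = (-11 - (1)·0.5000) / (2) = -5.7500
  y = (1 - (1)·-5.5000) / (2) = 3.2500
Iteration 3:
  x = (-11 - (1)·3.2500) / (2) = -7.1250
  y = (1 - (1)·-5.7500) / (2) = 3.3750

(-7.1250, 3.3750)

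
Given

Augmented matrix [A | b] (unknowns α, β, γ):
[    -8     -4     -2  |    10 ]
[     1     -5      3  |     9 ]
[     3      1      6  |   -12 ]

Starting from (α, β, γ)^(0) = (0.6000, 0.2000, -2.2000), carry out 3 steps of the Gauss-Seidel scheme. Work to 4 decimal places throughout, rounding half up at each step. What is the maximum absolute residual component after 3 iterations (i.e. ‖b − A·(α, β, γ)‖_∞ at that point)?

Iteration 1:
  α = (10 - (-4)·0.2000 - (-2)·-2.2000) / (-8) = -0.8000
  β = (9 - (1)·-0.8000 - (3)·-2.2000) / (-5) = -3.2800
  γ = (-12 - (3)·-0.8000 - (1)·-3.2800) / (6) = -1.0533
Iteration 2:
  α = (10 - (-4)·-3.2800 - (-2)·-1.0533) / (-8) = 0.6533
  β = (9 - (1)·0.6533 - (3)·-1.0533) / (-5) = -2.3013
  γ = (-12 - (3)·0.6533 - (1)·-2.3013) / (6) = -1.9431
Iteration 3:
  α = (10 - (-4)·-2.3013 - (-2)·-1.9431) / (-8) = 0.3864
  β = (9 - (1)·0.3864 - (3)·-1.9431) / (-5) = -2.8886
  γ = (-12 - (3)·0.3864 - (1)·-2.8886) / (6) = -1.7118
Residual b − A·x = (-1.8868, -0.6940, 0.0002); ∞-norm = 1.8868

1.8868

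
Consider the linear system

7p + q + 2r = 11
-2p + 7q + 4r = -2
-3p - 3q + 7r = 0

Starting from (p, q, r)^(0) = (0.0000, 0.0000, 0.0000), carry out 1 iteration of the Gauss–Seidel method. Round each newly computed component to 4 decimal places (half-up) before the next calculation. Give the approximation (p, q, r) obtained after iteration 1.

(1.5714, 0.1633, 0.7434)

Iteration 1:
  p = (11 - (1)·0.0000 - (2)·0.0000) / (7) = 1.5714
  q = (-2 - (-2)·1.5714 - (4)·0.0000) / (7) = 0.1633
  r = (0 - (-3)·1.5714 - (-3)·0.1633) / (7) = 0.7434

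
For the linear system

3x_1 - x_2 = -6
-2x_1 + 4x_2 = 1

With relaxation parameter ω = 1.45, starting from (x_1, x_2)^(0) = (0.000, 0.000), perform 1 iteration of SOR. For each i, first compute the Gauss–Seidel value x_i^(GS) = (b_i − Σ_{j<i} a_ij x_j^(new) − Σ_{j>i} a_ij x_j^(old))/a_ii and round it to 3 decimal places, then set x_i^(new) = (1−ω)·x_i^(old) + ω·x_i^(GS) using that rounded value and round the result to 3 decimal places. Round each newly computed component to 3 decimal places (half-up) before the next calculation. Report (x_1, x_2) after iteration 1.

Iteration 1:
  x_1: GS value = (-6 - (-1)·0.000) / (3) = -2.000;  x_1 ← (1−ω)·0.000 + ω·-2.000 = -2.900
  x_2: GS value = (1 - (-2)·-2.900) / (4) = -1.200;  x_2 ← (1−ω)·0.000 + ω·-1.200 = -1.740

(-2.900, -1.740)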